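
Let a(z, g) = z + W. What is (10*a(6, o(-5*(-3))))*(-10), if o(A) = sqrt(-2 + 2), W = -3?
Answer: -300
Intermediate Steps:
o(A) = 0 (o(A) = sqrt(0) = 0)
a(z, g) = -3 + z (a(z, g) = z - 3 = -3 + z)
(10*a(6, o(-5*(-3))))*(-10) = (10*(-3 + 6))*(-10) = (10*3)*(-10) = 30*(-10) = -300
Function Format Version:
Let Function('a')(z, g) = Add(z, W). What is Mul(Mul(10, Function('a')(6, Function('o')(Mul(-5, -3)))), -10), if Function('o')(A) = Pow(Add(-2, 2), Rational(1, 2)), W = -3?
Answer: -300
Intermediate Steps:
Function('o')(A) = 0 (Function('o')(A) = Pow(0, Rational(1, 2)) = 0)
Function('a')(z, g) = Add(-3, z) (Function('a')(z, g) = Add(z, -3) = Add(-3, z))
Mul(Mul(10, Function('a')(6, Function('o')(Mul(-5, -3)))), -10) = Mul(Mul(10, Add(-3, 6)), -10) = Mul(Mul(10, 3), -10) = Mul(30, -10) = -300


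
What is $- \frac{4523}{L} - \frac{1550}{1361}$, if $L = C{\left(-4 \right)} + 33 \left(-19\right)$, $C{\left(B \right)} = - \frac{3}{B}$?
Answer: $\frac{20740462}{3409305} \approx 6.0835$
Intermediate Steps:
$L = - \frac{2505}{4}$ ($L = - \frac{3}{-4} + 33 \left(-19\right) = \left(-3\right) \left(- \frac{1}{4}\right) - 627 = \frac{3}{4} - 627 = - \frac{2505}{4} \approx -626.25$)
$- \frac{4523}{L} - \frac{1550}{1361} = - \frac{4523}{- \frac{2505}{4}} - \frac{1550}{1361} = \left(-4523\right) \left(- \frac{4}{2505}\right) - \frac{1550}{1361} = \frac{18092}{2505} - \frac{1550}{1361} = \frac{20740462}{3409305}$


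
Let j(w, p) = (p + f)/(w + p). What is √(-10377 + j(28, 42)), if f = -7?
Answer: I*√41506/2 ≈ 101.87*I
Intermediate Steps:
j(w, p) = (-7 + p)/(p + w) (j(w, p) = (p - 7)/(w + p) = (-7 + p)/(p + w))
√(-10377 + j(28, 42)) = √(-10377 + (-7 + 42)/(42 + 28)) = √(-10377 + 35/70) = √(-10377 + (1/70)*35) = √(-10377 + ½) = √(-20753/2) = I*√41506/2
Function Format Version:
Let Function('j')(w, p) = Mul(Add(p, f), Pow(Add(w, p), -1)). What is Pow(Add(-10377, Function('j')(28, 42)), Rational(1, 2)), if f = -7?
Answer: Mul(Rational(1, 2), I, Pow(41506, Rational(1, 2))) ≈ Mul(101.87, I)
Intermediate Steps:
Function('j')(w, p) = Mul(Pow(Add(p, w), -1), Add(-7, p)) (Function('j')(w, p) = Mul(Add(p, -7), Pow(Add(w, p), -1)) = Mul(Add(-7, p), Pow(Add(p, w), -1)) = Mul(Pow(Add(p, w), -1), Add(-7, p)))
Pow(Add(-10377, Function('j')(28, 42)), Rational(1, 2)) = Pow(Add(-10377, Mul(Pow(Add(42, 28), -1), Add(-7, 42))), Rational(1, 2)) = Pow(Add(-10377, Mul(Pow(70, -1), 35)), Rational(1, 2)) = Pow(Add(-10377, Mul(Rational(1, 70), 35)), Rational(1, 2)) = Pow(Add(-10377, Rational(1, 2)), Rational(1, 2)) = Pow(Rational(-20753, 2), Rational(1, 2)) = Mul(Rational(1, 2), I, Pow(41506, Rational(1, 2)))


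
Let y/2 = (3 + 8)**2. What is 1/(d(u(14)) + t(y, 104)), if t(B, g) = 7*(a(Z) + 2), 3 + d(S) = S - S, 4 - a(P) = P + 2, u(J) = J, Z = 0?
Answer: 1/25 ≈ 0.040000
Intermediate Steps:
a(P) = 2 - P (a(P) = 4 - (P + 2) = 4 - (2 + P) = 4 + (-2 - P) = 2 - P)
d(S) = -3 (d(S) = -3 + (S - S) = -3 + 0 = -3)
y = 242 (y = 2*(3 + 8)**2 = 2*11**2 = 2*121 = 242)
t(B, g) = 28 (t(B, g) = 7*((2 - 1*0) + 2) = 7*((2 + 0) + 2) = 7*(2 + 2) = 7*4 = 28)
1/(d(u(14)) + t(y, 104)) = 1/(-3 + 28) = 1/25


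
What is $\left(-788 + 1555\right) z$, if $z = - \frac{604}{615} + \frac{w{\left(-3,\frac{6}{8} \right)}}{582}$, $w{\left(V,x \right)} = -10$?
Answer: $- \frac{15241057}{19885} \approx -766.46$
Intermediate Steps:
$z = - \frac{19871}{19885}$ ($z = - \frac{604}{615} - \frac{10}{582} = \left(-604\right) \frac{1}{615} - \frac{5}{291} = - \frac{604}{615} - \frac{5}{291} = - \frac{19871}{19885} \approx -0.9993$)
$\left(-788 + 1555\right) z = \left(-788 + 1555\right) \left(- \frac{19871}{19885}\right) = 767 \left(- \frac{19871}{19885}\right) = - \frac{15241057}{19885}$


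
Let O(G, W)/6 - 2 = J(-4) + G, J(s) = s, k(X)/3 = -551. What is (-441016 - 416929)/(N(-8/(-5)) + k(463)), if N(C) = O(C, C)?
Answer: 4289725/8277 ≈ 518.27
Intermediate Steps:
k(X) = -1653 (k(X) = 3*(-551) = -1653)
O(G, W) = -12 + 6*G (O(G, W) = 12 + 6*(-4 + G) = 12 + (-24 + 6*G) = -12 + 6*G)
N(C) = -12 + 6*C
(-441016 - 416929)/(N(-8/(-5)) + k(463)) = (-441016 - 416929)/((-12 + 6*(-8/(-5))) - 1653) = -857945/((-12 + 6*(-8*(-⅕))) - 1653) = -857945/((-12 + 6*(8/5)) - 1653) = -857945/((-12 + 48/5) - 1653) = -857945/(-12/5 - 1653) = -857945/(-8277/5) = -857945*(-5/8277) = 4289725/8277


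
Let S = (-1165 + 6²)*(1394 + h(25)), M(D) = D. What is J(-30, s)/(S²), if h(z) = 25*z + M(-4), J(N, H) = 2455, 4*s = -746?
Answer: 491/1035065850845 ≈ 4.7437e-10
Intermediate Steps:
s = -373/2 (s = (¼)*(-746) = -373/2 ≈ -186.50)
h(z) = -4 + 25*z (h(z) = 25*z - 4 = -4 + 25*z)
S = -2274935 (S = (-1165 + 6²)*(1394 + (-4 + 25*25)) = (-1165 + 36)*(1394 + (-4 + 625)) = -1129*(1394 + 621) = -1129*2015 = -2274935)
J(-30, s)/(S²) = 2455/((-2274935)²) = 2455/5175329254225 = 2455*(1/5175329254225) = 491/1035065850845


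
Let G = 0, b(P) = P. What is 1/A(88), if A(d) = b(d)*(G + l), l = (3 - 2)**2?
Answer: 1/88 ≈ 0.011364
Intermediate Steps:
l = 1 (l = 1**2 = 1)
A(d) = d (A(d) = d*(0 + 1) = d*1 = d)
1/A(88) = 1/88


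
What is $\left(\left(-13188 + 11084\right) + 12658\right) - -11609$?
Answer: $22163$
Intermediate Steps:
$\left(\left(-13188 + 11084\right) + 12658\right) - -11609 = \left(-2104 + 12658\right) + 11609 = 10554 + 11609 = 22163$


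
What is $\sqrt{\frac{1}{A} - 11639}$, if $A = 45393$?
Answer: $\frac{i \sqrt{23982444016518}}{45393} \approx 107.88 i$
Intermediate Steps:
$\sqrt{\frac{1}{A} - 11639} = \sqrt{\frac{1}{45393} - 11639} = \sqrt{- \frac{528329126}{45393}} = \frac{i \sqrt{23982444016518}}{45393}$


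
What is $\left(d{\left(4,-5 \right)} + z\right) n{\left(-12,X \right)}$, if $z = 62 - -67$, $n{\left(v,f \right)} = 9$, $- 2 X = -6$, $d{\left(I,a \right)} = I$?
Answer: $1197$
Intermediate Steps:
$X = 3$ ($X = \left(- \frac{1}{2}\right) \left(-6\right) = 3$)
$z = 129$ ($z = 62 + 67 = 129$)
$\left(d{\left(4,-5 \right)} + z\right) n{\left(-12,X \right)} = \left(4 + 129\right) 9 = 133 \cdot 9 = 1197$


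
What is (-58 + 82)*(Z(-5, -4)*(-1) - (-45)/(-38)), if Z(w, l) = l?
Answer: 1284/19 ≈ 67.579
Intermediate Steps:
(-58 + 82)*(Z(-5, -4)*(-1) - (-45)/(-38)) = (-58 + 82)*(-4*(-1) - (-45)/(-38)) = 24*(4 - (-45)*(-1)/38) = 24*(4 - 1*45/38) = 24*(4 - 45/38) = 24*(107/38) = 1284/19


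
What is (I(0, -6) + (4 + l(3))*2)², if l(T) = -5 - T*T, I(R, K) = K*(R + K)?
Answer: 256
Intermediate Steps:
I(R, K) = K*(K + R)
l(T) = -5 - T²
(I(0, -6) + (4 + l(3))*2)² = (-6*(-6 + 0) + (4 + (-5 - 1*3²))*2)² = (-6*(-6) + (4 + (-5 - 1*9))*2)² = (36 + (4 + (-5 - 9))*2)² = (36 + (4 - 14)*2)² = (36 - 10*2)² = (36 - 20)² = 16² = 256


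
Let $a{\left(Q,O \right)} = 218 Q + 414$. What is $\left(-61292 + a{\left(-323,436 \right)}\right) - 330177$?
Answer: $-461469$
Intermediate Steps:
$a{\left(Q,O \right)} = 414 + 218 Q$
$\left(-61292 + a{\left(-323,436 \right)}\right) - 330177 = \left(-61292 + \left(414 + 218 \left(-323\right)\right)\right) - 330177 = \left(-61292 + \left(414 - 70414\right)\right) - 330177 = \left(-61292 - 70000\right) - 330177 = -131292 - 330177 = -461469$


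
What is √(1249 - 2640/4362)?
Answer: √659812841/727 ≈ 35.333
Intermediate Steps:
√(1249 - 2640/4362) = √(1249 - 2640*1/4362) = √(1249 - 440/727) = √(907583/727) = √659812841/727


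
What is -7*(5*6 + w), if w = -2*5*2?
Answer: -70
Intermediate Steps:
w = -20 (w = -10*2 = -20)
-7*(5*6 + w) = -7*(5*6 - 20) = -7*(30 - 20) = -7*10 = -70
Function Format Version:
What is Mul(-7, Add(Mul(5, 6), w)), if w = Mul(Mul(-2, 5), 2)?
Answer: -70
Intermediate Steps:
w = -20 (w = Mul(-10, 2) = -20)
Mul(-7, Add(Mul(5, 6), w)) = Mul(-7, Add(Mul(5, 6), -20)) = Mul(-7, Add(30, -20)) = Mul(-7, 10) = -70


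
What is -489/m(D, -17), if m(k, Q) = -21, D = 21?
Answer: 163/7 ≈ 23.286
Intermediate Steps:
-489/m(D, -17) = -489/(-21) = -489*(-1/21) = 163/7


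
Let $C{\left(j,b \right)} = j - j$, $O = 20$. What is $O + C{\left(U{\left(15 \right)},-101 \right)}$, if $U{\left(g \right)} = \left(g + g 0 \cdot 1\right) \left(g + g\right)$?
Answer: $20$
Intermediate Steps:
$U{\left(g \right)} = 2 g^{2}$ ($U{\left(g \right)} = \left(g + 0 \cdot 1\right) 2 g = \left(g + 0\right) 2 g = g 2 g = 2 g^{2}$)
$C{\left(j,b \right)} = 0$
$O + C{\left(U{\left(15 \right)},-101 \right)} = 20 + 0 = 20$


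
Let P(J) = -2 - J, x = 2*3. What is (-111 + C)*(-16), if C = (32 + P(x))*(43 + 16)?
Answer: -20880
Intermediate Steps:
x = 6
C = 1416 (C = (32 + (-2 - 1*6))*(43 + 16) = (32 + (-2 - 6))*59 = (32 - 8)*59 = 24*59 = 1416)
(-111 + C)*(-16) = (-111 + 1416)*(-16) = 1305*(-16) = -20880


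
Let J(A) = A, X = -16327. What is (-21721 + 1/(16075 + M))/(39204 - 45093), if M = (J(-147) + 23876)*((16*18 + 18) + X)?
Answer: 8257156348715/2238681172026 ≈ 3.6884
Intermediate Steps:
M = -380162309 (M = (-147 + 23876)*((16*18 + 18) - 16327) = 23729*((288 + 18) - 16327) = 23729*(306 - 16327) = 23729*(-16021) = -380162309)
(-21721 + 1/(16075 + M))/(39204 - 45093) = (-21721 + 1/(16075 - 380162309))/(39204 - 45093) = (-21721 + 1/(-380146234))/(-5889) = (-21721 - 1/380146234)*(-1/5889) = -8257156348715/380146234*(-1/5889) = 8257156348715/2238681172026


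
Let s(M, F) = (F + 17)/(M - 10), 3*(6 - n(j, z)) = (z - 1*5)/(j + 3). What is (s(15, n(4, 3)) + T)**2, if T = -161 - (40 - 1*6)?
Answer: 15984004/441 ≈ 36245.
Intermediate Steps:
n(j, z) = 6 - (-5 + z)/(3*(3 + j)) (n(j, z) = 6 - (z - 1*5)/(3*(j + 3)) = 6 - (z - 5)/(3*(3 + j)) = 6 - (-5 + z)/(3*(3 + j)))
s(M, F) = (17 + F)/(-10 + M)
T = -195 (T = -161 - (40 - 6) = -161 - 1*34 = -161 - 34 = -195)
(s(15, n(4, 3)) + T)**2 = ((17 + (59 - 1*3 + 18*4)/(3*(3 + 4)))/(-10 + 15) - 195)**2 = ((17 + (1/3)*(59 - 3 + 72)/7)/5 - 195)**2 = ((17 + (1/3)*(1/7)*128)/5 - 195)**2 = ((17 + 128/21)/5 - 195)**2 = ((1/5)*(485/21) - 195)**2 = (97/21 - 195)**2 = (-3998/21)**2 = 15984004/441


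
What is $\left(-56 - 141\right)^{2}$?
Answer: $38809$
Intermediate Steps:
$\left(-56 - 141\right)^{2} = \left(-197\right)^{2} = 38809$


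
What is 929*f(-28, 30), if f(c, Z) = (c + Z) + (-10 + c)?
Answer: -33444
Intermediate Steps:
f(c, Z) = -10 + Z + 2*c (f(c, Z) = (Z + c) + (-10 + c) = -10 + Z + 2*c)
929*f(-28, 30) = 929*(-10 + 30 + 2*(-28)) = 929*(-10 + 30 - 56) = 929*(-36) = -33444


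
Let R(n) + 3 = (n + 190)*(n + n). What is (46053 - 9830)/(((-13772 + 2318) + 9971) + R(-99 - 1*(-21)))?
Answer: -36223/18958 ≈ -1.9107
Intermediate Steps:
R(n) = -3 + 2*n*(190 + n) (R(n) = -3 + (n + 190)*(n + n) = -3 + (190 + n)*(2*n) = -3 + 2*n*(190 + n))
(46053 - 9830)/(((-13772 + 2318) + 9971) + R(-99 - 1*(-21))) = (46053 - 9830)/(((-13772 + 2318) + 9971) + (-3 + 2*(-99 - 1*(-21))**2 + 380*(-99 - 1*(-21)))) = 36223/((-11454 + 9971) + (-3 + 2*(-99 + 21)**2 + 380*(-99 + 21))) = 36223/(-1483 + (-3 + 2*(-78)**2 + 380*(-78))) = 36223/(-1483 + (-3 + 2*6084 - 29640)) = 36223/(-1483 + (-3 + 12168 - 29640)) = 36223/(-1483 - 17475) = 36223/(-18958) = 36223*(-1/18958) = -36223/18958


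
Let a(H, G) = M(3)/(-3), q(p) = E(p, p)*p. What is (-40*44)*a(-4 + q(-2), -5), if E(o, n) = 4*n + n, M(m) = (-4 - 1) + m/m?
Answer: -7040/3 ≈ -2346.7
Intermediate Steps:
M(m) = -4 (M(m) = -5 + 1 = -4)
E(o, n) = 5*n
q(p) = 5*p² (q(p) = (5*p)*p = 5*p²)
a(H, G) = 4/3 (a(H, G) = -4/(-3) = -4*(-⅓) = 4/3)
(-40*44)*a(-4 + q(-2), -5) = -40*44*(4/3) = -1760*4/3 = -7040/3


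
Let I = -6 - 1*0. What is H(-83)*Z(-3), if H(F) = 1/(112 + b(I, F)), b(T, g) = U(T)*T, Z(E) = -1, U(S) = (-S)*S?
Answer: -1/328 ≈ -0.0030488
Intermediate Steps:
U(S) = -S**2
I = -6 (I = -6 + 0 = -6)
b(T, g) = -T**3 (b(T, g) = (-T**2)*T = -T**3)
H(F) = 1/328 (H(F) = 1/(112 - 1*(-6)**3) = 1/(112 - 1*(-216)) = 1/(112 + 216) = 1/328)
H(-83)*Z(-3) = (1/328)*(-1) = -1/328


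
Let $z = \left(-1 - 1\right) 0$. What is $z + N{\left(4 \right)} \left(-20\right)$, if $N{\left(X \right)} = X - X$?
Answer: $0$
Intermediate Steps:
$N{\left(X \right)} = 0$
$z = 0$ ($z = \left(-2\right) 0 = 0$)
$z + N{\left(4 \right)} \left(-20\right) = 0 + 0 \left(-20\right) = 0 + 0 = 0$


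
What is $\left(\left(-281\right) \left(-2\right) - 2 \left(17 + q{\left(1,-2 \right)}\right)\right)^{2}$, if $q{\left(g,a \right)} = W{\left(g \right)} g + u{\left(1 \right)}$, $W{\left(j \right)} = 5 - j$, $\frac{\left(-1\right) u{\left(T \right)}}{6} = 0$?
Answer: $270400$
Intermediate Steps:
$u{\left(T \right)} = 0$ ($u{\left(T \right)} = \left(-6\right) 0 = 0$)
$q{\left(g,a \right)} = g \left(5 - g\right)$ ($q{\left(g,a \right)} = \left(5 - g\right) g + 0 = g \left(5 - g\right) + 0 = g \left(5 - g\right)$)
$\left(\left(-281\right) \left(-2\right) - 2 \left(17 + q{\left(1,-2 \right)}\right)\right)^{2} = \left(\left(-281\right) \left(-2\right) - 2 \left(17 + 1 \left(5 - 1\right)\right)\right)^{2} = \left(562 - 2 \left(17 + 1 \left(5 - 1\right)\right)\right)^{2} = \left(562 - 2 \left(17 + 1 \cdot 4\right)\right)^{2} = \left(562 - 2 \left(17 + 4\right)\right)^{2} = \left(562 - 42\right)^{2} = 520^{2} = 270400$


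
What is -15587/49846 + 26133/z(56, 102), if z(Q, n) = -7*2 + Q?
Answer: 108497572/174461 ≈ 621.90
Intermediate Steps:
z(Q, n) = -14 + Q
-15587/49846 + 26133/z(56, 102) = -15587/49846 + 26133/(-14 + 56) = -15587*1/49846 + 26133/42 = -15587/49846 + 26133*(1/42) = -15587/49846 + 8711/14 = 108497572/174461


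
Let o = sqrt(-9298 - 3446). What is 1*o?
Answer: 6*I*sqrt(354) ≈ 112.89*I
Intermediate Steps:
o = 6*I*sqrt(354) (o = sqrt(-12744) = 6*I*sqrt(354) ≈ 112.89*I)
1*o = 1*(6*I*sqrt(354)) = 6*I*sqrt(354)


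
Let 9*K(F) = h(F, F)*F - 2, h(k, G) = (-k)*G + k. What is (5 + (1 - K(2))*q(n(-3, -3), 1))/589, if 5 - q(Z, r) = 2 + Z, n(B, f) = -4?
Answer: 50/1767 ≈ 0.028297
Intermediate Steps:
h(k, G) = k - G*k (h(k, G) = -G*k + k = k - G*k)
K(F) = -2/9 + F²*(1 - F)/9 (K(F) = ((F*(1 - F))*F - 2)/9 = (F²*(1 - F) - 2)/9 = (-2 + F²*(1 - F))/9 = -2/9 + F²*(1 - F)/9)
q(Z, r) = 3 - Z (q(Z, r) = 5 - (2 + Z) = 5 + (-2 - Z) = 3 - Z)
(5 + (1 - K(2))*q(n(-3, -3), 1))/589 = (5 + (1 - (-2/9 + (⅑)*2²*(1 - 1*2)))*(3 - 1*(-4)))/589 = (5 + (1 - (-2/9 + (⅑)*4*(1 - 2)))*(3 + 4))*(1/589) = (5 + (1 - (-2/9 + (⅑)*4*(-1)))*7)*(1/589) = (5 + (1 - (-2/9 - 4/9))*7)*(1/589) = (5 + (1 - 1*(-⅔))*7)*(1/589) = (5 + (1 + ⅔)*7)*(1/589) = (5 + (5/3)*7)*(1/589) = (5 + 35/3)*(1/589) = (50/3)*(1/589) = 50/1767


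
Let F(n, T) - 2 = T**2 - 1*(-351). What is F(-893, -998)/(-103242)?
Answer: -332119/34414 ≈ -9.6507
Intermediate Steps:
F(n, T) = 353 + T**2 (F(n, T) = 2 + (T**2 - 1*(-351)) = 2 + (T**2 + 351) = 2 + (351 + T**2) = 353 + T**2)
F(-893, -998)/(-103242) = (353 + (-998)**2)/(-103242) = (353 + 996004)*(-1/103242) = 996357*(-1/103242) = -332119/34414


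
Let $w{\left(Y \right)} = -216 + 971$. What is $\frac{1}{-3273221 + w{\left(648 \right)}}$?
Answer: $- \frac{1}{3272466} \approx -3.0558 \cdot 10^{-7}$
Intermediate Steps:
$w{\left(Y \right)} = 755$
$\frac{1}{-3273221 + w{\left(648 \right)}} = \frac{1}{-3273221 + 755} = \frac{1}{-3272466} = - \frac{1}{3272466}$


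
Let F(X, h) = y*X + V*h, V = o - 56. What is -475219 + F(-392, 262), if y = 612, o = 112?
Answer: -700451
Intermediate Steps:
V = 56 (V = 112 - 56 = 56)
F(X, h) = 56*h + 612*X (F(X, h) = 612*X + 56*h = 56*h + 612*X)
-475219 + F(-392, 262) = -475219 + (56*262 + 612*(-392)) = -475219 + (14672 - 239904) = -475219 - 225232 = -700451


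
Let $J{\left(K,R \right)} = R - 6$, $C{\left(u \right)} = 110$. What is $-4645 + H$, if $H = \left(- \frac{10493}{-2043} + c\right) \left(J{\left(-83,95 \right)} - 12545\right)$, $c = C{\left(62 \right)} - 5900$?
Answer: $\frac{16355717753}{227} \approx 7.2052 \cdot 10^{7}$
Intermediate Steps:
$J{\left(K,R \right)} = -6 + R$ ($J{\left(K,R \right)} = R - 6 = -6 + R$)
$c = -5790$ ($c = 110 - 5900 = -5790$)
$H = \frac{16356772168}{227}$ ($H = \left(- \frac{10493}{-2043} - 5790\right) \left(\left(-6 + 95\right) - 12545\right) = \left(\left(-10493\right) \left(- \frac{1}{2043}\right) - 5790\right) \left(89 - 12545\right) = \left(\frac{10493}{2043} - 5790\right) \left(-12456\right) = \left(- \frac{11818477}{2043}\right) \left(-12456\right) = \frac{16356772168}{227} \approx 7.2056 \cdot 10^{7}$)
$-4645 + H = -4645 + \frac{16356772168}{227} = \frac{16355717753}{227}$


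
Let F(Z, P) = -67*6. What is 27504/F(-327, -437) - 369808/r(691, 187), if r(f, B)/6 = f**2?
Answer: -6578707280/95973681 ≈ -68.547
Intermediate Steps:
r(f, B) = 6*f**2
F(Z, P) = -402
27504/F(-327, -437) - 369808/r(691, 187) = 27504/(-402) - 369808/(6*691**2) = 27504*(-1/402) - 369808/(6*477481) = -4584/67 - 369808/2864886 = -4584/67 - 369808*1/2864886 = -4584/67 - 184904/1432443 = -6578707280/95973681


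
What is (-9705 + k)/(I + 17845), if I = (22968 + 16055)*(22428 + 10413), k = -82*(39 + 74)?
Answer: -18971/1281572188 ≈ -1.4803e-5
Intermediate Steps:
k = -9266 (k = -82*113 = -9266)
I = 1281554343 (I = 39023*32841 = 1281554343)
(-9705 + k)/(I + 17845) = (-9705 - 9266)/(1281554343 + 17845) = -18971/1281572188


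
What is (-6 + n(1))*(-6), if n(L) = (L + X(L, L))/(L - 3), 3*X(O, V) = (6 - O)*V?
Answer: 44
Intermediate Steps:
X(O, V) = V*(6 - O)/3 (X(O, V) = ((6 - O)*V)/3 = (V*(6 - O))/3 = V*(6 - O)/3)
n(L) = (L + L*(6 - L)/3)/(-3 + L) (n(L) = (L + L*(6 - L)/3)/(L - 3) = (L + L*(6 - L)/3)/(-3 + L))
(-6 + n(1))*(-6) = (-6 + (1/3)*1*(9 - 1*1)/(-3 + 1))*(-6) = (-6 + (1/3)*1*(9 - 1)/(-2))*(-6) = (-6 + (1/3)*1*(-1/2)*8)*(-6) = (-6 - 4/3)*(-6) = -22/3*(-6) = 44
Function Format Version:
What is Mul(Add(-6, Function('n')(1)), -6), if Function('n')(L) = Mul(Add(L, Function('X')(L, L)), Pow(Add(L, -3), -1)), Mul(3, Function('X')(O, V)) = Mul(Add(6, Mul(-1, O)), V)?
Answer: 44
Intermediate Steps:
Function('X')(O, V) = Mul(Rational(1, 3), V, Add(6, Mul(-1, O))) (Function('X')(O, V) = Mul(Rational(1, 3), Mul(Add(6, Mul(-1, O)), V)) = Mul(Rational(1, 3), Mul(V, Add(6, Mul(-1, O)))) = Mul(Rational(1, 3), V, Add(6, Mul(-1, O))))
Function('n')(L) = Mul(Pow(Add(-3, L), -1), Add(L, Mul(Rational(1, 3), L, Add(6, Mul(-1, L))))) (Function('n')(L) = Mul(Add(L, Mul(Rational(1, 3), L, Add(6, Mul(-1, L)))), Pow(Add(L, -3), -1)) = Mul(Add(L, Mul(Rational(1, 3), L, Add(6, Mul(-1, L)))), Pow(Add(-3, L), -1)) = Mul(Pow(Add(-3, L), -1), Add(L, Mul(Rational(1, 3), L, Add(6, Mul(-1, L))))))
Mul(Add(-6, Function('n')(1)), -6) = Mul(Add(-6, Mul(Rational(1, 3), 1, Pow(Add(-3, 1), -1), Add(9, Mul(-1, 1)))), -6) = Mul(Add(-6, Mul(Rational(1, 3), 1, Pow(-2, -1), Add(9, -1))), -6) = Mul(Add(-6, Mul(Rational(1, 3), 1, Rational(-1, 2), 8)), -6) = Mul(Add(-6, Rational(-4, 3)), -6) = Mul(Rational(-22, 3), -6) = 44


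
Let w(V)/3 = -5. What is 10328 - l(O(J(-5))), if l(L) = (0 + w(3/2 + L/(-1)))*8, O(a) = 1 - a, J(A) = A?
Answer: 10448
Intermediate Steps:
w(V) = -15 (w(V) = 3*(-5) = -15)
l(L) = -120 (l(L) = (0 - 15)*8 = -15*8 = -120)
10328 - l(O(J(-5))) = 10328 - 1*(-120) = 10328 + 120 = 10448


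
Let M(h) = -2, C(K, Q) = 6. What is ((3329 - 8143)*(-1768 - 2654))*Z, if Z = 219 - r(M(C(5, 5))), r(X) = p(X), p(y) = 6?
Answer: 4534239204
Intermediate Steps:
r(X) = 6
Z = 213 (Z = 219 - 1*6 = 219 - 6 = 213)
((3329 - 8143)*(-1768 - 2654))*Z = ((3329 - 8143)*(-1768 - 2654))*213 = -4814*(-4422)*213 = 21287508*213 = 4534239204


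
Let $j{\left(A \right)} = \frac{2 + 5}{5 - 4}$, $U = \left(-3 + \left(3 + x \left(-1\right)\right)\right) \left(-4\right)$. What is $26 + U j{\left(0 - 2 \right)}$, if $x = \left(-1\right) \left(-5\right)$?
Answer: $166$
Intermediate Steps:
$x = 5$
$U = 20$ ($U = \left(-3 + \left(3 + 5 \left(-1\right)\right)\right) \left(-4\right) = \left(-3 + \left(3 - 5\right)\right) \left(-4\right) = \left(-3 - 2\right) \left(-4\right) = \left(-5\right) \left(-4\right) = 20$)
$j{\left(A \right)} = 7$ ($j{\left(A \right)} = \frac{7}{1} = 7 \cdot 1 = 7$)
$26 + U j{\left(0 - 2 \right)} = 26 + 20 \cdot 7 = 26 + 140 = 166$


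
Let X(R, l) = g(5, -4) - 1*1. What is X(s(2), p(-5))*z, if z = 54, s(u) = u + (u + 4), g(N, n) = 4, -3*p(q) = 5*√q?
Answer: 162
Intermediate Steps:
p(q) = -5*√q/3
s(u) = 4 + 2*u (s(u) = u + (4 + u) = 4 + 2*u)
X(R, l) = 3 (X(R, l) = 4 - 1*1 = 4 - 1 = 3)
X(s(2), p(-5))*z = 3*54 = 162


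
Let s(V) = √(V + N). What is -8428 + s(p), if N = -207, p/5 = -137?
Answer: -8428 + 2*I*√223 ≈ -8428.0 + 29.866*I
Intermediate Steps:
p = -685 (p = 5*(-137) = -685)
s(V) = √(-207 + V) (s(V) = √(V - 207) = √(-207 + V))
-8428 + s(p) = -8428 + √(-207 - 685) = -8428 + √(-892) = -8428 + 2*I*√223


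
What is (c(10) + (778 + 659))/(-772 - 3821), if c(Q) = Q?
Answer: -1447/4593 ≈ -0.31504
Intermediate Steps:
(c(10) + (778 + 659))/(-772 - 3821) = (10 + (778 + 659))/(-772 - 3821) = (10 + 1437)/(-4593) = 1447*(-1/4593) = -1447/4593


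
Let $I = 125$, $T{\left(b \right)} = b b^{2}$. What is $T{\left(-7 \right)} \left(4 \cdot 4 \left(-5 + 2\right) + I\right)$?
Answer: $-26411$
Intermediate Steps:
$T{\left(b \right)} = b^{3}$
$T{\left(-7 \right)} \left(4 \cdot 4 \left(-5 + 2\right) + I\right) = \left(-7\right)^{3} \left(4 \cdot 4 \left(-5 + 2\right) + 125\right) = - 343 \left(16 \left(-3\right) + 125\right) = - 343 \left(-48 + 125\right) = \left(-343\right) 77 = -26411$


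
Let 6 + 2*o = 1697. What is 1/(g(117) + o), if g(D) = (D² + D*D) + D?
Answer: 2/56681 ≈ 3.5285e-5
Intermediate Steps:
o = 1691/2 (o = -3 + (½)*1697 = -3 + 1697/2 = 1691/2 ≈ 845.50)
g(D) = D + 2*D² (g(D) = (D² + D²) + D = 2*D² + D = D + 2*D²)
1/(g(117) + o) = 1/(117*(1 + 2*117) + 1691/2) = 1/(117*(1 + 234) + 1691/2) = 1/(117*235 + 1691/2) = 1/(27495 + 1691/2) = 1/(56681/2) = 2/56681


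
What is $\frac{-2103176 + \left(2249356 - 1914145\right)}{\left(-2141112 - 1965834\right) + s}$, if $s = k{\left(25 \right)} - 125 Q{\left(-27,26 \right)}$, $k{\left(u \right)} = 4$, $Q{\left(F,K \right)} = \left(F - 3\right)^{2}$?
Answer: $\frac{1767965}{4219442} \approx 0.419$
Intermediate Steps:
$Q{\left(F,K \right)} = \left(-3 + F\right)^{2}$
$s = -112496$ ($s = 4 - 125 \left(-3 - 27\right)^{2} = 4 - 125 \left(-30\right)^{2} = 4 - 112500 = -112496$)
$\frac{-2103176 + \left(2249356 - 1914145\right)}{\left(-2141112 - 1965834\right) + s} = \frac{-2103176 + \left(2249356 - 1914145\right)}{\left(-2141112 - 1965834\right) - 112496} = \frac{-2103176 + \left(2249356 - 1914145\right)}{-4106946 - 112496} = \frac{-2103176 + 335211}{-4219442} = \left(-1767965\right) \left(- \frac{1}{4219442}\right) = \frac{1767965}{4219442}$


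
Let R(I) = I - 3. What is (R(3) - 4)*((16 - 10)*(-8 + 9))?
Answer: -24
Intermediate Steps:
R(I) = -3 + I
(R(3) - 4)*((16 - 10)*(-8 + 9)) = ((-3 + 3) - 4)*((16 - 10)*(-8 + 9)) = (0 - 4)*(6*1) = -4*6 = -24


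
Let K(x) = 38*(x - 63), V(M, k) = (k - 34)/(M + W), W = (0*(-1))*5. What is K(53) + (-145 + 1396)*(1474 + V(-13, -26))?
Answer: 24041782/13 ≈ 1.8494e+6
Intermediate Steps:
W = 0 (W = 0*5 = 0)
V(M, k) = (-34 + k)/M (V(M, k) = (k - 34)/(M + 0) = (-34 + k)/M)
K(x) = -2394 + 38*x (K(x) = 38*(-63 + x) = -2394 + 38*x)
K(53) + (-145 + 1396)*(1474 + V(-13, -26)) = (-2394 + 38*53) + (-145 + 1396)*(1474 + (-34 - 26)/(-13)) = (-2394 + 2014) + 1251*(1474 - 1/13*(-60)) = -380 + 1251*(1474 + 60/13) = -380 + 1251*(19222/13) = -380 + 24046722/13 = 24041782/13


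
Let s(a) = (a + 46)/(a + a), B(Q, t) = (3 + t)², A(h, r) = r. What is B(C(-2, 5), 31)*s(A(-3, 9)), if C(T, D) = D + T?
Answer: 31790/9 ≈ 3532.2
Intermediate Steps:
s(a) = (46 + a)/(2*a) (s(a) = (46 + a)/((2*a)) = (46 + a)*(1/(2*a)) = (46 + a)/(2*a))
B(C(-2, 5), 31)*s(A(-3, 9)) = (3 + 31)²*((½)*(46 + 9)/9) = 34²*((½)*(⅑)*55) = 1156*(55/18) = 31790/9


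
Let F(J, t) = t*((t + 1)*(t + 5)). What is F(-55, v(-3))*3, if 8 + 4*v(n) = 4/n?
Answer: 224/9 ≈ 24.889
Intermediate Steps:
v(n) = -2 + 1/n (v(n) = -2 + (4/n)/4 = -2 + 1/n)
F(J, t) = t*(1 + t)*(5 + t) (F(J, t) = t*((1 + t)*(5 + t)) = t*(1 + t)*(5 + t))
F(-55, v(-3))*3 = ((-2 + 1/(-3))*(5 + (-2 + 1/(-3))**2 + 6*(-2 + 1/(-3))))*3 = ((-2 - 1/3)*(5 + (-2 - 1/3)**2 + 6*(-2 - 1/3)))*3 = -7*(5 + (-7/3)**2 + 6*(-7/3))/3*3 = -7*(5 + 49/9 - 14)/3*3 = -7/3*(-32/9)*3 = (224/27)*3 = 224/9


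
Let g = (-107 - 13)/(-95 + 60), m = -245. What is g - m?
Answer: 1739/7 ≈ 248.43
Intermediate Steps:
g = 24/7 (g = -120/(-35) = -120*(-1/35) = 24/7 ≈ 3.4286)
g - m = 24/7 - 1*(-245) = 24/7 + 245 = 1739/7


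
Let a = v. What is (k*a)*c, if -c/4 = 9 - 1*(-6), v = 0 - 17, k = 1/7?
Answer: 1020/7 ≈ 145.71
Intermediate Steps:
k = ⅐ ≈ 0.14286
v = -17
a = -17
c = -60 (c = -4*(9 - 1*(-6)) = -4*(9 + 6) = -4*15 = -60)
(k*a)*c = ((⅐)*(-17))*(-60) = -17/7*(-60) = 1020/7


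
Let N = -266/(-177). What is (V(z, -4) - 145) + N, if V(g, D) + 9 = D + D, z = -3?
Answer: -28408/177 ≈ -160.50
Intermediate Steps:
V(g, D) = -9 + 2*D (V(g, D) = -9 + (D + D) = -9 + 2*D)
N = 266/177 (N = -266*(-1/177) = 266/177 ≈ 1.5028)
(V(z, -4) - 145) + N = ((-9 + 2*(-4)) - 145) + 266/177 = ((-9 - 8) - 145) + 266/177 = (-17 - 145) + 266/177 = -162 + 266/177 = -28408/177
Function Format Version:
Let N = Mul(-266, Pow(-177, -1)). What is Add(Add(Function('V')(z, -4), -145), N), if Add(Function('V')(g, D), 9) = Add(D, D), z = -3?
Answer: Rational(-28408, 177) ≈ -160.50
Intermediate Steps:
Function('V')(g, D) = Add(-9, Mul(2, D)) (Function('V')(g, D) = Add(-9, Add(D, D)) = Add(-9, Mul(2, D)))
N = Rational(266, 177) (N = Mul(-266, Rational(-1, 177)) = Rational(266, 177) ≈ 1.5028)
Add(Add(Function('V')(z, -4), -145), N) = Add(Add(Add(-9, Mul(2, -4)), -145), Rational(266, 177)) = Add(Add(Add(-9, -8), -145), Rational(266, 177)) = Add(Add(-17, -145), Rational(266, 177)) = Add(-162, Rational(266, 177)) = Rational(-28408, 177)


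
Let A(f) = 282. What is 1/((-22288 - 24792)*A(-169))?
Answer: -1/13276560 ≈ -7.5321e-8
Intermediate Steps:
1/((-22288 - 24792)*A(-169)) = 1/(-22288 - 24792*282) = (1/282)/(-47080) = -1/47080*1/282 = -1/13276560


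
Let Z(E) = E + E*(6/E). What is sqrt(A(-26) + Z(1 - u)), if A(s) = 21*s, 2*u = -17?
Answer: I*sqrt(2122)/2 ≈ 23.033*I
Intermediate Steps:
u = -17/2 (u = (1/2)*(-17) = -17/2 ≈ -8.5000)
Z(E) = 6 + E (Z(E) = E + 6 = 6 + E)
sqrt(A(-26) + Z(1 - u)) = sqrt(21*(-26) + (6 + (1 - 1*(-17/2)))) = sqrt(-546 + (6 + (1 + 17/2))) = sqrt(-546 + (6 + 19/2)) = sqrt(-546 + 31/2) = sqrt(-1061/2) = I*sqrt(2122)/2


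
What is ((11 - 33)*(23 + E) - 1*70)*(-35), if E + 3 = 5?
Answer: 21700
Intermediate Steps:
E = 2 (E = -3 + 5 = 2)
((11 - 33)*(23 + E) - 1*70)*(-35) = ((11 - 33)*(23 + 2) - 1*70)*(-35) = (-22*25 - 70)*(-35) = (-550 - 70)*(-35) = -620*(-35) = 21700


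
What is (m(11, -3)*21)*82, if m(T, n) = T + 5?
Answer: 27552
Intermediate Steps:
m(T, n) = 5 + T
(m(11, -3)*21)*82 = ((5 + 11)*21)*82 = (16*21)*82 = 336*82 = 27552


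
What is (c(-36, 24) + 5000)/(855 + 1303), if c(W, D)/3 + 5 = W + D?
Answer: 4949/2158 ≈ 2.2933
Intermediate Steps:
c(W, D) = -15 + 3*D + 3*W (c(W, D) = -15 + 3*(W + D) = -15 + 3*(D + W) = -15 + (3*D + 3*W) = -15 + 3*D + 3*W)
(c(-36, 24) + 5000)/(855 + 1303) = ((-15 + 3*24 + 3*(-36)) + 5000)/(855 + 1303) = ((-15 + 72 - 108) + 5000)/2158 = (-51 + 5000)*(1/2158) = 4949*(1/2158) = 4949/2158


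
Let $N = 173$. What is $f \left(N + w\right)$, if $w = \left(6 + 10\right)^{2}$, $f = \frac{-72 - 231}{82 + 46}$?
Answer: $- \frac{129987}{128} \approx -1015.5$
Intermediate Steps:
$f = - \frac{303}{128} \approx -2.3672$
$w = 256$ ($w = 16^{2} = 256$)
$f \left(N + w\right) = - \frac{303 \left(173 + 256\right)}{128} = \left(- \frac{303}{128}\right) 429 = - \frac{129987}{128}$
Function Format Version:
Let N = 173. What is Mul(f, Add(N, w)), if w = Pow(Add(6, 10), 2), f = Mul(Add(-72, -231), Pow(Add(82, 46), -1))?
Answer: Rational(-129987, 128) ≈ -1015.5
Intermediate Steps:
f = Rational(-303, 128) (f = Mul(-303, Pow(128, -1)) = Mul(-303, Rational(1, 128)) = Rational(-303, 128) ≈ -2.3672)
w = 256 (w = Pow(16, 2) = 256)
Mul(f, Add(N, w)) = Mul(Rational(-303, 128), Add(173, 256)) = Mul(Rational(-303, 128), 429) = Rational(-129987, 128)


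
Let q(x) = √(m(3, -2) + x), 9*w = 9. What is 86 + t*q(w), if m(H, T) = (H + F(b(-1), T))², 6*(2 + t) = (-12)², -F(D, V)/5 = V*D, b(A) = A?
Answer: 86 + 110*√2 ≈ 241.56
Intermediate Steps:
w = 1 (w = (⅑)*9 = 1)
F(D, V) = -5*D*V (F(D, V) = -5*V*D = -5*D*V)
t = 22 (t = -2 + (⅙)*(-12)² = -2 + (⅙)*144 = -2 + 24 = 22)
m(H, T) = (H + 5*T)² (m(H, T) = (H - 5*(-1)*T)² = (H + 5*T)²)
q(x) = √(49 + x) (q(x) = √((3 + 5*(-2))² + x) = √((3 - 10)² + x) = √((-7)² + x) = √(49 + x))
86 + t*q(w) = 86 + 22*√(49 + 1) = 86 + 22*√50 = 86 + 22*(5*√2) = 86 + 110*√2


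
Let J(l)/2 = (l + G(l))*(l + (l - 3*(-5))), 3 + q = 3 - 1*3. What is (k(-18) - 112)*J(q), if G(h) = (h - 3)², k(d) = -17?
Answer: -76626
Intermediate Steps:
q = -3 (q = -3 + (3 - 1*3) = -3 + (3 - 3) = -3 + 0 = -3)
G(h) = (-3 + h)²
J(l) = 2*(15 + 2*l)*(l + (-3 + l)²) (J(l) = 2*((l + (-3 + l)²)*(l + (l - 3*(-5)))) = 2*((l + (-3 + l)²)*(l + (l + 15))) = 2*((l + (-3 + l)²)*(l + (15 + l))) = 2*((l + (-3 + l)²)*(15 + 2*l)) = 2*((15 + 2*l)*(l + (-3 + l)²)) = 2*(15 + 2*l)*(l + (-3 + l)²))
(k(-18) - 112)*J(q) = (-17 - 112)*(270 - 114*(-3) + 4*(-3)³ + 10*(-3)²) = -129*(270 + 342 + 4*(-27) + 10*9) = -129*(270 + 342 - 108 + 90) = -129*594 = -76626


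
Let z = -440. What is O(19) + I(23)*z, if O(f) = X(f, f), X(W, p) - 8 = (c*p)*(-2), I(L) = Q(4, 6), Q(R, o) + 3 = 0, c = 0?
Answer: 1328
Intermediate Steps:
Q(R, o) = -3 (Q(R, o) = -3 + 0 = -3)
I(L) = -3
X(W, p) = 8 (X(W, p) = 8 + (0*p)*(-2) = 8 + 0*(-2) = 8 + 0 = 8)
O(f) = 8
O(19) + I(23)*z = 8 - 3*(-440) = 8 + 1320 = 1328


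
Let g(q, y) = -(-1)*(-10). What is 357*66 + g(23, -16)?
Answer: 23552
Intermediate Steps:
g(q, y) = -10 (g(q, y) = -1*10 = -10)
357*66 + g(23, -16) = 357*66 - 10 = 23562 - 10 = 23552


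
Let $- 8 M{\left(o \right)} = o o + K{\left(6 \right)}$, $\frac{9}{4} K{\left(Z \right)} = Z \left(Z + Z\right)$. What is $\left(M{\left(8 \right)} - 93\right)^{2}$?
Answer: $11025$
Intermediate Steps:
$K{\left(Z \right)} = \frac{8 Z^{2}}{9}$ ($K{\left(Z \right)} = \frac{4 Z \left(Z + Z\right)}{9} = \frac{4 Z 2 Z}{9} = \frac{4 \cdot 2 Z^{2}}{9} = \frac{8 Z^{2}}{9}$)
$M{\left(o \right)} = -4 - \frac{o^{2}}{8}$ ($M{\left(o \right)} = - \frac{o o + \frac{8 \cdot 6^{2}}{9}}{8} = - \frac{o^{2} + \frac{8}{9} \cdot 36}{8} = - \frac{o^{2} + 32}{8} = - \frac{32 + o^{2}}{8} = -4 - \frac{o^{2}}{8}$)
$\left(M{\left(8 \right)} - 93\right)^{2} = \left(\left(-4 - \frac{8^{2}}{8}\right) - 93\right)^{2} = \left(\left(-4 - 8\right) - 93\right)^{2} = \left(-12 - 93\right)^{2} = \left(-105\right)^{2} = 11025$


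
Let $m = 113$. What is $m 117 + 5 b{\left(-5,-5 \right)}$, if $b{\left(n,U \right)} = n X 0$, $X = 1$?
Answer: $13221$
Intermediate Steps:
$b{\left(n,U \right)} = 0$ ($b{\left(n,U \right)} = n 1 \cdot 0 = n 0 = 0$)
$m 117 + 5 b{\left(-5,-5 \right)} = 113 \cdot 117 + 5 \cdot 0 = 13221 + 0 = 13221$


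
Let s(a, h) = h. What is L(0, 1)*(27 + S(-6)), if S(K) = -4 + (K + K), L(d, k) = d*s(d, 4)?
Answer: 0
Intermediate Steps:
L(d, k) = 4*d (L(d, k) = d*4 = 4*d)
S(K) = -4 + 2*K
L(0, 1)*(27 + S(-6)) = (4*0)*(27 + (-4 + 2*(-6))) = 0*(27 + (-4 - 12)) = 0*(27 - 16) = 0*11 = 0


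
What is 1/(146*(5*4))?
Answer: 1/2920 ≈ 0.00034247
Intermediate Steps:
1/(146*(5*4)) = 1/(146*20) = 1/2920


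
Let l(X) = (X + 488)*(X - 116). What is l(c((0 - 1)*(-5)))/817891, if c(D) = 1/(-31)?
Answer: -54411819/785993251 ≈ -0.069227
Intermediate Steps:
c(D) = -1/31
l(X) = (-116 + X)*(488 + X) (l(X) = (488 + X)*(-116 + X) = (-116 + X)*(488 + X))
l(c((0 - 1)*(-5)))/817891 = (-56608 + (-1/31)² + 372*(-1/31))/817891 = (-56608 + 1/961 - 12)*(1/817891) = -54411819/961*1/817891 = -54411819/785993251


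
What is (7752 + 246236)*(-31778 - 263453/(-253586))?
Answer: -1023342092630270/126793 ≈ -8.0710e+9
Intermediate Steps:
(7752 + 246236)*(-31778 - 263453/(-253586)) = 253988*(-31778 - 263453*(-1/253586)) = 253988*(-31778 + 263453/253586) = 253988*(-8058192455/253586) = -1023342092630270/126793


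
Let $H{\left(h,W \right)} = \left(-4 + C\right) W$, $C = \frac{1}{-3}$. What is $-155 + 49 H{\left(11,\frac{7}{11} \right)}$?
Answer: $- \frac{9574}{33} \approx -290.12$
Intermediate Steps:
$C = - \frac{1}{3} \approx -0.33333$
$H{\left(h,W \right)} = - \frac{13 W}{3}$ ($H{\left(h,W \right)} = \left(-4 - \frac{1}{3}\right) W = - \frac{13 W}{3}$)
$-155 + 49 H{\left(11,\frac{7}{11} \right)} = -155 + 49 \left(- \frac{13 \cdot \frac{7}{11}}{3}\right) = -155 + 49 \left(- \frac{13 \cdot 7 \cdot \frac{1}{11}}{3}\right) = -155 + 49 \left(\left(- \frac{13}{3}\right) \frac{7}{11}\right) = -155 + 49 \left(- \frac{91}{33}\right) = -155 - \frac{4459}{33} = - \frac{9574}{33}$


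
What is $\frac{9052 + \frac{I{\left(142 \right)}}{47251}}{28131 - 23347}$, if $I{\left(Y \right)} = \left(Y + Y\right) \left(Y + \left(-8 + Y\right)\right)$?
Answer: $\frac{106948609}{56512196} \approx 1.8925$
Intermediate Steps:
$I{\left(Y \right)} = 2 Y \left(-8 + 2 Y\right)$
$\frac{9052 + \frac{I{\left(142 \right)}}{47251}}{28131 - 23347} = \frac{9052 + \frac{4 \cdot 142 \left(-4 + 142\right)}{47251}}{28131 - 23347} = \frac{9052 + 4 \cdot 142 \cdot 138 \cdot \frac{1}{47251}}{4784} = \left(9052 + 78384 \cdot \frac{1}{47251}\right) \frac{1}{4784} = \left(9052 + \frac{78384}{47251}\right) \frac{1}{4784} = \frac{427794436}{47251} \cdot \frac{1}{4784} = \frac{106948609}{56512196}$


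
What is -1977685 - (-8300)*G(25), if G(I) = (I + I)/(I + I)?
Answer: -1969385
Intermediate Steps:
G(I) = 1 (G(I) = (2*I)/((2*I)) = (2*I)*(1/(2*I)) = 1)
-1977685 - (-8300)*G(25) = -1977685 - (-8300) = -1977685 - 1*(-8300) = -1977685 + 8300 = -1969385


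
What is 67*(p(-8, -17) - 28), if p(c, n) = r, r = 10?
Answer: -1206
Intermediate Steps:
p(c, n) = 10
67*(p(-8, -17) - 28) = 67*(10 - 28) = 67*(-18) = -1206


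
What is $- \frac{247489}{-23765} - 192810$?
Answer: $- \frac{4581882161}{23765} \approx -1.928 \cdot 10^{5}$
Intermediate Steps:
$- \frac{247489}{-23765} - 192810 = \left(-247489\right) \left(- \frac{1}{23765}\right) - 192810 = \frac{247489}{23765} - 192810 = - \frac{4581882161}{23765}$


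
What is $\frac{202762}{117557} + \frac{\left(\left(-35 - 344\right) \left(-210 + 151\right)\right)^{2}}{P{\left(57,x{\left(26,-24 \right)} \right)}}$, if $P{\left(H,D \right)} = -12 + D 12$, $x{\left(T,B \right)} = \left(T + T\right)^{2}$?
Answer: $\frac{58786760322029}{3813078852} \approx 15417.0$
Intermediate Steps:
$x{\left(T,B \right)} = 4 T^{2}$ ($x{\left(T,B \right)} = \left(2 T\right)^{2} = 4 T^{2}$)
$P{\left(H,D \right)} = -12 + 12 D$
$\frac{202762}{117557} + \frac{\left(\left(-35 - 344\right) \left(-210 + 151\right)\right)^{2}}{P{\left(57,x{\left(26,-24 \right)} \right)}} = \frac{202762}{117557} + \frac{\left(\left(-35 - 344\right) \left(-210 + 151\right)\right)^{2}}{-12 + 12 \cdot 4 \cdot 26^{2}} = 202762 \cdot \frac{1}{117557} + \frac{\left(\left(-379\right) \left(-59\right)\right)^{2}}{-12 + 12 \cdot 4 \cdot 676} = \frac{202762}{117557} + \frac{22361^{2}}{-12 + 12 \cdot 2704} = \frac{202762}{117557} + \frac{500014321}{-12 + 32448} = \frac{202762}{117557} + \frac{500014321}{32436} = \frac{58786760322029}{3813078852}$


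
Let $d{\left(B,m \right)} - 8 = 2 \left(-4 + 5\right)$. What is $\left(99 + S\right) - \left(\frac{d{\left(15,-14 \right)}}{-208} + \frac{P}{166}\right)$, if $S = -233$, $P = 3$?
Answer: $- \frac{1156429}{8632} \approx -133.97$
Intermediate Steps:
$d{\left(B,m \right)} = 10$ ($d{\left(B,m \right)} = 8 + 2 \left(-4 + 5\right) = 8 + 2 \cdot 1 = 8 + 2 = 10$)
$\left(99 + S\right) - \left(\frac{d{\left(15,-14 \right)}}{-208} + \frac{P}{166}\right) = \left(99 - 233\right) - \left(\frac{10}{-208} + \frac{3}{166}\right) = -134 - \left(10 \left(- \frac{1}{208}\right) + 3 \cdot \frac{1}{166}\right) = -134 - \left(- \frac{5}{104} + \frac{3}{166}\right) = -134 - - \frac{259}{8632} = -134 + \frac{259}{8632} = - \frac{1156429}{8632}$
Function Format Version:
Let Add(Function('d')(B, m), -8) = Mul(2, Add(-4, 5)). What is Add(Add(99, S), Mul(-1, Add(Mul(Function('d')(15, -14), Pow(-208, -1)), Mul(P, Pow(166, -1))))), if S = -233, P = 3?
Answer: Rational(-1156429, 8632) ≈ -133.97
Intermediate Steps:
Function('d')(B, m) = 10 (Function('d')(B, m) = Add(8, Mul(2, Add(-4, 5))) = Add(8, Mul(2, 1)) = Add(8, 2) = 10)
Add(Add(99, S), Mul(-1, Add(Mul(Function('d')(15, -14), Pow(-208, -1)), Mul(P, Pow(166, -1))))) = Add(Add(99, -233), Mul(-1, Add(Mul(10, Pow(-208, -1)), Mul(3, Pow(166, -1))))) = Add(-134, Mul(-1, Add(Mul(10, Rational(-1, 208)), Mul(3, Rational(1, 166))))) = Add(-134, Mul(-1, Add(Rational(-5, 104), Rational(3, 166)))) = Add(-134, Mul(-1, Rational(-259, 8632))) = Add(-134, Rational(259, 8632)) = Rational(-1156429, 8632)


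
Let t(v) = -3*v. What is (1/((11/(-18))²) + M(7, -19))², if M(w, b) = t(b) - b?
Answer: 90630400/14641 ≈ 6190.2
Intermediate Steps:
M(w, b) = -4*b (M(w, b) = -3*b - b = -4*b)
(1/((11/(-18))²) + M(7, -19))² = (1/((11/(-18))²) - 4*(-19))² = (1/((11*(-1/18))²) + 76)² = (1/((-11/18)²) + 76)² = (1/(121/324) + 76)² = (324/121 + 76)² = (9520/121)² = 90630400/14641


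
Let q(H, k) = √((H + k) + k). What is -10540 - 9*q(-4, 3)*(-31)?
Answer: -10540 + 279*√2 ≈ -10145.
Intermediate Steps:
q(H, k) = √(H + 2*k)
-10540 - 9*q(-4, 3)*(-31) = -10540 - 9*√(-4 + 2*3)*(-31) = -10540 - 9*√(-4 + 6)*(-31) = -10540 - 9*√2*(-31) = -10540 + 279*√2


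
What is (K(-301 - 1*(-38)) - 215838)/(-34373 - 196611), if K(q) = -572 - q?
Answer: 216147/230984 ≈ 0.93577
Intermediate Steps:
(K(-301 - 1*(-38)) - 215838)/(-34373 - 196611) = ((-572 - (-301 - 1*(-38))) - 215838)/(-34373 - 196611) = ((-572 - (-301 + 38)) - 215838)/(-230984) = ((-572 - 1*(-263)) - 215838)*(-1/230984) = ((-572 + 263) - 215838)*(-1/230984) = (-309 - 215838)*(-1/230984) = -216147*(-1/230984) = 216147/230984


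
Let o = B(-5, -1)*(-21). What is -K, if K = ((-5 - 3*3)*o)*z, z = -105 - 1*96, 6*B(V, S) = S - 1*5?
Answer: -59094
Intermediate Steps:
B(V, S) = -5/6 + S/6 (B(V, S) = (S - 1*5)/6 = (S - 5)/6 = (-5 + S)/6 = -5/6 + S/6)
z = -201 (z = -105 - 96 = -201)
o = 21 (o = (-5/6 + (1/6)*(-1))*(-21) = (-5/6 - 1/6)*(-21) = -1*(-21) = 21)
K = 59094 (K = ((-5 - 3*3)*21)*(-201) = ((-5 - 9)*21)*(-201) = -14*21*(-201) = -294*(-201) = 59094)
-K = -1*59094 = -59094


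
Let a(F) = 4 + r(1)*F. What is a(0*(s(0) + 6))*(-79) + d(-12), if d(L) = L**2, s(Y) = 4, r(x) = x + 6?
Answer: -172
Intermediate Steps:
r(x) = 6 + x
a(F) = 4 + 7*F (a(F) = 4 + (6 + 1)*F = 4 + 7*F)
a(0*(s(0) + 6))*(-79) + d(-12) = (4 + 7*(0*(4 + 6)))*(-79) + (-12)**2 = (4 + 7*(0*10))*(-79) + 144 = (4 + 7*0)*(-79) + 144 = (4 + 0)*(-79) + 144 = 4*(-79) + 144 = -316 + 144 = -172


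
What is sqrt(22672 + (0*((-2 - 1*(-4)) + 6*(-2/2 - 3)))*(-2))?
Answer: 4*sqrt(1417) ≈ 150.57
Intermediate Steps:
sqrt(22672 + (0*((-2 - 1*(-4)) + 6*(-2/2 - 3)))*(-2)) = sqrt(22672 + (0*((-2 + 4) + 6*(-2*1/2 - 3)))*(-2)) = sqrt(22672 + (0*(2 + 6*(-1 - 3)))*(-2)) = sqrt(22672 + (0*(2 + 6*(-4)))*(-2)) = sqrt(22672 + (0*(2 - 24))*(-2)) = sqrt(22672 + (0*(-22))*(-2)) = sqrt(22672 + 0*(-2)) = sqrt(22672 + 0) = sqrt(22672) = 4*sqrt(1417)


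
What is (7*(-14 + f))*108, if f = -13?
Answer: -20412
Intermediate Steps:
(7*(-14 + f))*108 = (7*(-14 - 13))*108 = (7*(-27))*108 = -189*108 = -20412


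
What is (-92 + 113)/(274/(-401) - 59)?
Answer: -1203/3419 ≈ -0.35186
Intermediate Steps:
(-92 + 113)/(274/(-401) - 59) = 21/(274*(-1/401) - 59) = 21/(-274/401 - 59) = 21/(-23933/401) = 21*(-401/23933) = -1203/3419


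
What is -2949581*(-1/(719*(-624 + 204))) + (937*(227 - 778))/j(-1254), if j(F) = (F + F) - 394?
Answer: 73674332099/438172980 ≈ 168.14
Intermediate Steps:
j(F) = -394 + 2*F (j(F) = 2*F - 394 = -394 + 2*F)
-2949581*(-1/(719*(-624 + 204))) + (937*(227 - 778))/j(-1254) = -2949581*(-1/(719*(-624 + 204))) + (937*(227 - 778))/(-394 + 2*(-1254)) = -2949581/((-719*(-420))) + (937*(-551))/(-394 - 2508) = -2949581/301980 - 516287/(-2902) = -2949581*1/301980 - 516287*(-1/2902) = -2949581/301980 + 516287/2902 = 73674332099/438172980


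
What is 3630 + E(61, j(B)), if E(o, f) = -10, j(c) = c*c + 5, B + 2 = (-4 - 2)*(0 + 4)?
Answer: 3620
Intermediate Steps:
B = -26 (B = -2 + (-4 - 2)*(0 + 4) = -2 - 6*4 = -2 - 24 = -26)
j(c) = 5 + c² (j(c) = c² + 5 = 5 + c²)
3630 + E(61, j(B)) = 3630 - 10 = 3620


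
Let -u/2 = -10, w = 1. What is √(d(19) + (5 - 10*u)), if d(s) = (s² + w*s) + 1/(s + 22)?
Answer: √311026/41 ≈ 13.602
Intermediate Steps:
u = 20 (u = -2*(-10) = 20)
d(s) = s + s² + 1/(22 + s) (d(s) = (s² + 1*s) + 1/(s + 22) = (s² + s) + 1/(22 + s) = (s + s²) + 1/(22 + s) = s + s² + 1/(22 + s))
√(d(19) + (5 - 10*u)) = √((1 + 19³ + 22*19 + 23*19²)/(22 + 19) + (5 - 10*20)) = √((1 + 6859 + 418 + 23*361)/41 + (5 - 200)) = √((1 + 6859 + 418 + 8303)/41 - 195) = √((1/41)*15581 - 195) = √(15581/41 - 195) = √(7586/41) = √311026/41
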